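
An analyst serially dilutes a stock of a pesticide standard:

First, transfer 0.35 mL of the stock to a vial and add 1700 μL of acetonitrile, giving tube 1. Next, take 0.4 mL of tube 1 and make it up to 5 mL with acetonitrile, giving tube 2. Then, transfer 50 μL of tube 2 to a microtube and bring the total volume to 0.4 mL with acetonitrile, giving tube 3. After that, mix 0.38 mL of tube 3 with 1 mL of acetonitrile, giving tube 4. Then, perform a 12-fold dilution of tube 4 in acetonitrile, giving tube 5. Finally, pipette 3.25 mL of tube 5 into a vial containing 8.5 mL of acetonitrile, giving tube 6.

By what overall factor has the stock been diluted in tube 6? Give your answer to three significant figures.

Step 1: 0.35 mL + 1700 μL = 2.05 mL total → factor 2.05/0.35 = 5.8571
Step 2: 0.4 mL brought to 5 mL → factor 5/0.4 = 12.5
Step 3: 50 μL brought to 0.4 mL → factor 400/50 = 8
Step 4: 0.38 mL + 1 mL = 1.38 mL total → factor 1.38/0.38 = 3.6316
Step 5: 12-fold → factor 12
Step 6: 3.25 mL + 8.5 mL = 11.75 mL total → factor 11.75/3.25 = 3.6154
Overall dilution factor = 5.8571 × 12.5 × 8 × 3.6316 × 12 × 3.6154 = 92282

9.23 × 10^4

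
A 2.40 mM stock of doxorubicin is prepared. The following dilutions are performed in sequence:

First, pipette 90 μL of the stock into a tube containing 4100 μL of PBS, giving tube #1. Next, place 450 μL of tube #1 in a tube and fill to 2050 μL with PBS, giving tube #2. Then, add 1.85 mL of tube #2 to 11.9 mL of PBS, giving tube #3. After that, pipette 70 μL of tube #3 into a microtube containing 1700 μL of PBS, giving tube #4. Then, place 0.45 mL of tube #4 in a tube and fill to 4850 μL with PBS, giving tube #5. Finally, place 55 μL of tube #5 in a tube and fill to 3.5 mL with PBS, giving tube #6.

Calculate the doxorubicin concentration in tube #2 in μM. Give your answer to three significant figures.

11.3 μM

Step 1: 90 μL + 4100 μL = 4190 μL total → factor 4190/90 = 46.556
Step 2: 450 μL brought to 2050 μL → factor 2050/450 = 4.5556
Dilution factor through tube #2 = 46.556 × 4.5556 = 212.09
[tube #2] = 2.40 mM / 212.09 = 0.01132 mM = 11.3 μM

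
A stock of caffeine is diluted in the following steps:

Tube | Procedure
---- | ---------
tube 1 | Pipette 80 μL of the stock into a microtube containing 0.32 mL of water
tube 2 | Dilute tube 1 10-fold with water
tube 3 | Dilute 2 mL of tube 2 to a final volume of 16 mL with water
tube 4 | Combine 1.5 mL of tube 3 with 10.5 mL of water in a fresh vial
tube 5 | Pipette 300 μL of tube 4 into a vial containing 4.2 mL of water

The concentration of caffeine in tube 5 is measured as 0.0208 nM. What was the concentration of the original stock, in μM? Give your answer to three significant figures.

Step 1: 80 μL + 0.32 mL = 400 μL total → factor 400/80 = 5
Step 2: 10-fold → factor 10
Step 3: 2 mL brought to 16 mL → factor 16/2 = 8
Step 4: 1.5 mL + 10.5 mL = 12 mL total → factor 12/1.5 = 8
Step 5: 300 μL + 4.2 mL = 4500 μL total → factor 4500/300 = 15
Overall dilution factor = 5 × 10 × 8 × 8 × 15 = 48000
Stock = 0.0208 nM × 48000 = 998.4 nM = 0.998 μM

0.998 μM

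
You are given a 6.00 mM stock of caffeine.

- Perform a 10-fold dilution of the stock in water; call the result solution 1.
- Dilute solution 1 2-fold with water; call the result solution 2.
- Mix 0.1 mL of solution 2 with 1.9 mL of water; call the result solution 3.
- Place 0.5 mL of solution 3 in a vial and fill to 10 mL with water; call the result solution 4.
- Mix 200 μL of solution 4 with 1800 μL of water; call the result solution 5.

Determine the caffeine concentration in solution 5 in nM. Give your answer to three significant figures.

75.0 nM

Step 1: 10-fold → factor 10
Step 2: 2-fold → factor 2
Step 3: 0.1 mL + 1.9 mL = 2 mL total → factor 2/0.1 = 20
Step 4: 0.5 mL brought to 10 mL → factor 10/0.5 = 20
Step 5: 200 μL + 1800 μL = 2000 μL total → factor 2000/200 = 10
Overall dilution factor = 10 × 2 × 20 × 20 × 10 = 80000
Final = 6.00 mM / 80000 = 7.500 × 10^-5 mM = 75.0 nM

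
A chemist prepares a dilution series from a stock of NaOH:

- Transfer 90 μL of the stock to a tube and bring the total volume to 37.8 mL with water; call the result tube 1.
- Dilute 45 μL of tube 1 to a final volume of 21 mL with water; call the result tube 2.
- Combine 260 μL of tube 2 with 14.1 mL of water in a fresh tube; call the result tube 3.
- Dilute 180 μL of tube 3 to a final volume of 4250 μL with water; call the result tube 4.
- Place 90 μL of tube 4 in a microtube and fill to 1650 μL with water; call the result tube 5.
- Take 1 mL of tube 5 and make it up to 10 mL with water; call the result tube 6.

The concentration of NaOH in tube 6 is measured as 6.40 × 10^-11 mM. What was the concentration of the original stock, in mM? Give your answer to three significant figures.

Step 1: 90 μL brought to 37.8 mL → factor 37800/90 = 420
Step 2: 45 μL brought to 21 mL → factor 21000/45 = 466.67
Step 3: 260 μL + 14.1 mL = 14360 μL total → factor 14360/260 = 55.231
Step 4: 180 μL brought to 4250 μL → factor 4250/180 = 23.611
Step 5: 90 μL brought to 1650 μL → factor 1650/90 = 18.333
Step 6: 1 mL brought to 10 mL → factor 10/1 = 10
Overall dilution factor = 420 × 466.67 × 55.231 × 23.611 × 18.333 × 10 = 4.6859 × 10^10
Stock = 6.40 × 10^-11 mM × 4.6859 × 10^10 = 3.00 mM

3.00 mM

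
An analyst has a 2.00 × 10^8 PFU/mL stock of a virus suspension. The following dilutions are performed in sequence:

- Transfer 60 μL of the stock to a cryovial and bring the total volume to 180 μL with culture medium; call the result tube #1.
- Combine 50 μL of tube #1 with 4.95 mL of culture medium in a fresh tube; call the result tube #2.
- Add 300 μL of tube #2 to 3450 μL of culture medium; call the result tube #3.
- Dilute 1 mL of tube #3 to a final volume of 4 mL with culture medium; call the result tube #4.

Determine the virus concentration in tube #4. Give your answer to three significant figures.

Step 1: 60 μL brought to 180 μL → factor 180/60 = 3
Step 2: 50 μL + 4.95 mL = 5000 μL total → factor 5000/50 = 100
Step 3: 300 μL + 3450 μL = 3750 μL total → factor 3750/300 = 12.5
Step 4: 1 mL brought to 4 mL → factor 4/1 = 4
Overall dilution factor = 3 × 100 × 12.5 × 4 = 15000
Final = 2.00 × 10^8 PFU/mL / 15000 = 1.33 × 10^4 PFU/mL

1.33 × 10^4 PFU/mL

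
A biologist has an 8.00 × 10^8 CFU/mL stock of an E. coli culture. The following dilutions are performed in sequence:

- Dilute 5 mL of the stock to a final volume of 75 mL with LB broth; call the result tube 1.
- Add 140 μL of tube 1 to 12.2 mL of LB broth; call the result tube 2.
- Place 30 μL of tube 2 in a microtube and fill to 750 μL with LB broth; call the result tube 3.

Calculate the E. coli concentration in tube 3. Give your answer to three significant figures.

Step 1: 5 mL brought to 75 mL → factor 75/5 = 15
Step 2: 140 μL + 12.2 mL = 12340 μL total → factor 12340/140 = 88.143
Step 3: 30 μL brought to 750 μL → factor 750/30 = 25
Dilution factor through tube 3 = 15 × 88.143 × 25 = 33054
[tube 3] = 8.00 × 10^8 CFU/mL / 33054 = 2.42 × 10^4 CFU/mL

2.42 × 10^4 CFU/mL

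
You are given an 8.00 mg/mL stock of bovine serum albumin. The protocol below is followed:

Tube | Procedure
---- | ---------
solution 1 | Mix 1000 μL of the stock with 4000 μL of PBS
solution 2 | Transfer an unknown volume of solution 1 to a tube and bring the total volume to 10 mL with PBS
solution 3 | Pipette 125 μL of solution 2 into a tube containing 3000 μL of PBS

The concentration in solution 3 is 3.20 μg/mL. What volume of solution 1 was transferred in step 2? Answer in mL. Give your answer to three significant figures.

0.500 mL

Step 1: 1000 μL + 4000 μL = 5000 μL total → factor 5000/1000 = 5
Step 2: v brought to 10 mL → factor = 10 mL/v
Step 3: 125 μL + 3000 μL = 3125 μL total → factor 3125/125 = 25
Product of known-step factors = 125
Overall factor = 8.00 mg/mL / (3.20 μg/mL) = 2500
Step-2 factor = 2500 / 125 = 20
v = 10 mL / 20 = 0.500 mL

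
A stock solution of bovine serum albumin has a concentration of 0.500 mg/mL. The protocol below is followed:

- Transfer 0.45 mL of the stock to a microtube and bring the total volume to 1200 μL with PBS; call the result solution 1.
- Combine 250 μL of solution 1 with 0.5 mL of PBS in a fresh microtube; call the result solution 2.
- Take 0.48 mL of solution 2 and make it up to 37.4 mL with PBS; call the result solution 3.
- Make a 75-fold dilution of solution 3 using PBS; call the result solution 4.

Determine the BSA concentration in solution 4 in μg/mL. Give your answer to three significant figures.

Step 1: 0.45 mL brought to 1200 μL → factor 1.2/0.45 = 2.6667
Step 2: 250 μL + 0.5 mL = 750 μL total → factor 750/250 = 3
Step 3: 0.48 mL brought to 37.4 mL → factor 37.4/0.48 = 77.917
Step 4: 75-fold → factor 75
Overall dilution factor = 2.6667 × 3 × 77.917 × 75 = 46750
Final = 0.500 mg/mL / 46750 = 1.070 × 10^-5 mg/mL = 0.0107 μg/mL

0.0107 μg/mL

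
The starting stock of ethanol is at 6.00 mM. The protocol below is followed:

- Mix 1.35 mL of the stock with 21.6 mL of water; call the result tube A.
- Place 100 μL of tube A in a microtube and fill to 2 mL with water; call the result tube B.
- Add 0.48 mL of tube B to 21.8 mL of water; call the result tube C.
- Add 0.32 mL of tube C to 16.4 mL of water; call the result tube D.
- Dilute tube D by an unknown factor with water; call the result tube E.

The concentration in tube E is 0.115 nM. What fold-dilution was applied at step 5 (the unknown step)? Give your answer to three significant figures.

Step 1: 1.35 mL + 21.6 mL = 22.95 mL total → factor 22.95/1.35 = 17
Step 2: 100 μL brought to 2 mL → factor 2000/100 = 20
Step 3: 0.48 mL + 21.8 mL = 22.28 mL total → factor 22.28/0.48 = 46.417
Step 4: 0.32 mL + 16.4 mL = 16.72 mL total → factor 16.72/0.32 = 52.25
Step 5: unknown factor x
Product of known-step factors = 8.2459 × 10^5
Overall factor = 6.00 mM / (0.115 nM) = 5.2174 × 10^7
x = 5.2174 × 10^7 / 8.2459 × 10^5 = 63.3

63.3-fold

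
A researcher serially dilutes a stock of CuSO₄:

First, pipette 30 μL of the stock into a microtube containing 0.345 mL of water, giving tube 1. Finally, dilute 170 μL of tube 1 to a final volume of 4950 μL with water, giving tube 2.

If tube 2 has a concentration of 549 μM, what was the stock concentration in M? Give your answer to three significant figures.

Step 1: 30 μL + 0.345 mL = 375 μL total → factor 375/30 = 12.5
Step 2: 170 μL brought to 4950 μL → factor 4950/170 = 29.118
Overall dilution factor = 12.5 × 29.118 = 363.97
Stock = 549 μM × 363.97 = 1.998 × 10^5 μM = 0.200 M

0.200 M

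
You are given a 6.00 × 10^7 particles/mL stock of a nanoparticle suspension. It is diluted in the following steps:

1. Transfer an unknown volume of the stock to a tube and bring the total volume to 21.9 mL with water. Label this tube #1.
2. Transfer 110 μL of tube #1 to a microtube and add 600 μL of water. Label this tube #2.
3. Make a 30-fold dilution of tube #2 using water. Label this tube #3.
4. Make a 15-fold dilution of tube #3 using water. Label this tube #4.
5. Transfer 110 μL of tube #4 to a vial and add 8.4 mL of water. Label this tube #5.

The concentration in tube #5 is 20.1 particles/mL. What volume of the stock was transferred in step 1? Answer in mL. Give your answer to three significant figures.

Step 1: v brought to 21.9 mL → factor = 21.9 mL/v
Step 2: 110 μL + 600 μL = 710 μL total → factor 710/110 = 6.4545
Step 3: 30-fold → factor 30
Step 4: 15-fold → factor 15
Step 5: 110 μL + 8.4 mL = 8510 μL total → factor 8510/110 = 77.364
Product of known-step factors = 2.2471 × 10^5
Overall factor = 6.00 × 10^7 particles/mL / (20.1 particles/mL) = 2.9851 × 10^6
Step-1 factor = 2.9851 × 10^6 / 2.2471 × 10^5 = 13.284
v = 21.9 mL / 13.284 = 1.65 mL

1.65 mL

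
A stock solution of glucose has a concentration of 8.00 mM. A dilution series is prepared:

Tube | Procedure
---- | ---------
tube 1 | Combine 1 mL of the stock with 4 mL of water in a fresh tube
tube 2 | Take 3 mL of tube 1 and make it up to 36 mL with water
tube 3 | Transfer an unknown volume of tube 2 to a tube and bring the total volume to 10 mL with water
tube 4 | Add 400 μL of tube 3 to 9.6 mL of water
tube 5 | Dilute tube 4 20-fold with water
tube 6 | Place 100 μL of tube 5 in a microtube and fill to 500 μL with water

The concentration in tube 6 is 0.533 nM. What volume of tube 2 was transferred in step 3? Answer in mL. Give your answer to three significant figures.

Step 1: 1 mL + 4 mL = 5 mL total → factor 5/1 = 5
Step 2: 3 mL brought to 36 mL → factor 36/3 = 12
Step 3: v brought to 10 mL → factor = 10 mL/v
Step 4: 400 μL + 9.6 mL = 10000 μL total → factor 10000/400 = 25
Step 5: 20-fold → factor 20
Step 6: 100 μL brought to 500 μL → factor 500/100 = 5
Product of known-step factors = 1.5 × 10^5
Overall factor = 8.00 mM / (0.533 nM) = 1.5009 × 10^7
Step-3 factor = 1.5009 × 10^7 / 1.5 × 10^5 = 100.06
v = 10 mL / 100.06 = 0.0999 mL

0.0999 mL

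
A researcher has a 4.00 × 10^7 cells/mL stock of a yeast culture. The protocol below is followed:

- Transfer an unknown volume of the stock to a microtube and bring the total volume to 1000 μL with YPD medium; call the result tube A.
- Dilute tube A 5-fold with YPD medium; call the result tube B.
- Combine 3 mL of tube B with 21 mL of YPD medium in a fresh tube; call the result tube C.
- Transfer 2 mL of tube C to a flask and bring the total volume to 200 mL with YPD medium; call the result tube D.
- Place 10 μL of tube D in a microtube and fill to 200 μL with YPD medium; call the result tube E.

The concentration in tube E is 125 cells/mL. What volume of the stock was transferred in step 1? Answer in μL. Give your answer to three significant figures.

250 μL

Step 1: v brought to 1000 μL → factor = 1000 μL/v
Step 2: 5-fold → factor 5
Step 3: 3 mL + 21 mL = 24 mL total → factor 24/3 = 8
Step 4: 2 mL brought to 200 mL → factor 200/2 = 100
Step 5: 10 μL brought to 200 μL → factor 200/10 = 20
Product of known-step factors = 80000
Overall factor = 4.00 × 10^7 cells/mL / (125 cells/mL) = 3.2 × 10^5
Step-1 factor = 3.2 × 10^5 / 80000 = 4
v = 1000 μL / 4 = 250 μL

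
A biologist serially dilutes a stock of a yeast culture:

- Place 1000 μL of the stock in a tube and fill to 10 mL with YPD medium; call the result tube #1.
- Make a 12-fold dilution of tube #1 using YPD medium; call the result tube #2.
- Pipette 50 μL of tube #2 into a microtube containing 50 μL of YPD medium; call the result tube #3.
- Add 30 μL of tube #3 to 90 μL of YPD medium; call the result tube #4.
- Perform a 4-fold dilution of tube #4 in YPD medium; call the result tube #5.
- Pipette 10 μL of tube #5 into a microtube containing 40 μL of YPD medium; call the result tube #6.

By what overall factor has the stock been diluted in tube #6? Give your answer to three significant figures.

Step 1: 1000 μL brought to 10 mL → factor 10000/1000 = 10
Step 2: 12-fold → factor 12
Step 3: 50 μL + 50 μL = 100 μL total → factor 100/50 = 2
Step 4: 30 μL + 90 μL = 120 μL total → factor 120/30 = 4
Step 5: 4-fold → factor 4
Step 6: 10 μL + 40 μL = 50 μL total → factor 50/10 = 5
Overall dilution factor = 10 × 12 × 2 × 4 × 4 × 5 = 19200

1.92 × 10^4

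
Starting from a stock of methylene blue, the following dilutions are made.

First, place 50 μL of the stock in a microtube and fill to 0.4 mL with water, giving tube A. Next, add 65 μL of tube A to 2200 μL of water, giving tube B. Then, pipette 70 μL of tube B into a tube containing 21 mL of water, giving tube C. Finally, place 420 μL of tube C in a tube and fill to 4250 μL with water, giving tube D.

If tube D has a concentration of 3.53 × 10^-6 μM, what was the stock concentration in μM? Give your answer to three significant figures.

3.00 μM

Step 1: 50 μL brought to 0.4 mL → factor 400/50 = 8
Step 2: 65 μL + 2200 μL = 2265 μL total → factor 2265/65 = 34.846
Step 3: 70 μL + 21 mL = 21070 μL total → factor 21070/70 = 301
Step 4: 420 μL brought to 4250 μL → factor 4250/420 = 10.119
Overall dilution factor = 8 × 34.846 × 301 × 10.119 = 8.4908 × 10^5
Stock = 3.53 × 10^-6 μM × 8.4908 × 10^5 = 3.00 μM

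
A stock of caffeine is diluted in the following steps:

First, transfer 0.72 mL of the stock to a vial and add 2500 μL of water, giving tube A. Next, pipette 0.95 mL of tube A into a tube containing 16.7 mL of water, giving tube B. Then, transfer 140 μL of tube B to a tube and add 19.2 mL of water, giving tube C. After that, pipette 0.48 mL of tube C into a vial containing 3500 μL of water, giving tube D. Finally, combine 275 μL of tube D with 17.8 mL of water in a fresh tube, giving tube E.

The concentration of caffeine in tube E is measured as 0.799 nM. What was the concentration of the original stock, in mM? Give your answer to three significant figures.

Step 1: 0.72 mL + 2500 μL = 3.22 mL total → factor 3.22/0.72 = 4.4722
Step 2: 0.95 mL + 16.7 mL = 17.65 mL total → factor 17.65/0.95 = 18.579
Step 3: 140 μL + 19.2 mL = 19340 μL total → factor 19340/140 = 138.14
Step 4: 0.48 mL + 3500 μL = 3.98 mL total → factor 3.98/0.48 = 8.2917
Step 5: 275 μL + 17.8 mL = 18075 μL total → factor 18075/275 = 65.727
Overall dilution factor = 4.4722 × 18.579 × 138.14 × 8.2917 × 65.727 = 6.2555 × 10^6
Stock = 0.799 nM × 6.2555 × 10^6 = 4.998 × 10^6 nM = 5.00 mM

5.00 mM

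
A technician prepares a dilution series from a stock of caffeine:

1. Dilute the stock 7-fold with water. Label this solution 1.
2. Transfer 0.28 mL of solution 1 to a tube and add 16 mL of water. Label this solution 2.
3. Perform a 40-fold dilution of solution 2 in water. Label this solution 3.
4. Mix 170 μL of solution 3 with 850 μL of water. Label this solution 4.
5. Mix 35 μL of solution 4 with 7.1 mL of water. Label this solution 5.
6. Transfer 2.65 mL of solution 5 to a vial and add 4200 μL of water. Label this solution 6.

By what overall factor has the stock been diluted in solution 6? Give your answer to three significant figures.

5.15 × 10^7

Step 1: 7-fold → factor 7
Step 2: 0.28 mL + 16 mL = 16.28 mL total → factor 16.28/0.28 = 58.143
Step 3: 40-fold → factor 40
Step 4: 170 μL + 850 μL = 1020 μL total → factor 1020/170 = 6
Step 5: 35 μL + 7.1 mL = 7135 μL total → factor 7135/35 = 203.86
Step 6: 2.65 mL + 4200 μL = 6.85 mL total → factor 6.85/2.65 = 2.5849
Overall dilution factor = 7 × 58.143 × 40 × 6 × 203.86 × 2.5849 = 5.1473 × 10^7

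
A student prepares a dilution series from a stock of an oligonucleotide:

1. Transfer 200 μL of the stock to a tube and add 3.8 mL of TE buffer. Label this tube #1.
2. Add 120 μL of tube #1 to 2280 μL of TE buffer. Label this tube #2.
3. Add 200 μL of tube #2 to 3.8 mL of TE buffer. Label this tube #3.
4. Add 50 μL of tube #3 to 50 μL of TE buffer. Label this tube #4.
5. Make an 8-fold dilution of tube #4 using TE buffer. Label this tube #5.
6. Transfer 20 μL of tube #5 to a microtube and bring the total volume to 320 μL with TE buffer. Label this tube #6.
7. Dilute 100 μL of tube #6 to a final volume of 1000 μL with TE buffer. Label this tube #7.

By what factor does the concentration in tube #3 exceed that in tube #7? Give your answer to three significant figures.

Step 1: 200 μL + 3.8 mL = 4000 μL total → factor 4000/200 = 20
Step 2: 120 μL + 2280 μL = 2400 μL total → factor 2400/120 = 20
Step 3: 200 μL + 3.8 mL = 4000 μL total → factor 4000/200 = 20
Step 4: 50 μL + 50 μL = 100 μL total → factor 100/50 = 2
Step 5: 8-fold → factor 8
Step 6: 20 μL brought to 320 μL → factor 320/20 = 16
Step 7: 100 μL brought to 1000 μL → factor 1000/100 = 10
Dilution factor to tube #3 = 8000; to tube #7 = 2.048 × 10^7
[tube #3]/[tube #7] = (factor to tube #7)/(factor to tube #3) = 2.048 × 10^7/8000 = 2.56 × 10^3

2.56 × 10^3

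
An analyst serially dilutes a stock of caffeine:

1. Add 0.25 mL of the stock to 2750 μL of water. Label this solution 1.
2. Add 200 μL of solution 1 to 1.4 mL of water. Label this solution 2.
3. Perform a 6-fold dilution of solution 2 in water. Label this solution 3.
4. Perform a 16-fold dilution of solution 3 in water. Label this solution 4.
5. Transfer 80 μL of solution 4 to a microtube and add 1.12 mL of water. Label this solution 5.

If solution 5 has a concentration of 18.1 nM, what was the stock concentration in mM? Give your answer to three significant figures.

Step 1: 0.25 mL + 2750 μL = 3 mL total → factor 3/0.25 = 12
Step 2: 200 μL + 1.4 mL = 1600 μL total → factor 1600/200 = 8
Step 3: 6-fold → factor 6
Step 4: 16-fold → factor 16
Step 5: 80 μL + 1.12 mL = 1200 μL total → factor 1200/80 = 15
Overall dilution factor = 12 × 8 × 6 × 16 × 15 = 1.3824 × 10^5
Stock = 18.1 nM × 1.3824 × 10^5 = 2.502 × 10^6 nM = 2.50 mM

2.50 mM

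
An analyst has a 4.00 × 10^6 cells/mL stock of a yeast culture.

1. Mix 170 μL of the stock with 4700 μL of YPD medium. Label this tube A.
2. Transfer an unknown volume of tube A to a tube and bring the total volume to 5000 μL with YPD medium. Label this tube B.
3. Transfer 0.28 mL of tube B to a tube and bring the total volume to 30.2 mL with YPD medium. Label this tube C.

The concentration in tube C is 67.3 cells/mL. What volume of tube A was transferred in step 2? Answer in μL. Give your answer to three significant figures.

Step 1: 170 μL + 4700 μL = 4870 μL total → factor 4870/170 = 28.647
Step 2: v brought to 5000 μL → factor = 5000 μL/v
Step 3: 0.28 mL brought to 30.2 mL → factor 30.2/0.28 = 107.86
Product of known-step factors = 3089.8
Overall factor = 4.00 × 10^6 cells/mL / (67.3 cells/mL) = 59435
Step-2 factor = 59435 / 3089.8 = 19.236
v = 5000 μL / 19.236 = 260 μL

260 μL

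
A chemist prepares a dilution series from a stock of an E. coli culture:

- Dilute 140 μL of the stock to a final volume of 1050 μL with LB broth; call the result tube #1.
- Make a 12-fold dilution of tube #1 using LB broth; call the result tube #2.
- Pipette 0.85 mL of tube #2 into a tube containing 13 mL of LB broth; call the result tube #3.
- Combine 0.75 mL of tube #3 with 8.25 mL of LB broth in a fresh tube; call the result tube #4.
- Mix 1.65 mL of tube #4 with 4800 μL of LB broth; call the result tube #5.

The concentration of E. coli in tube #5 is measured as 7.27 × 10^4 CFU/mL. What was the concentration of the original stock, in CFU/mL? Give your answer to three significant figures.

Step 1: 140 μL brought to 1050 μL → factor 1050/140 = 7.5
Step 2: 12-fold → factor 12
Step 3: 0.85 mL + 13 mL = 13.85 mL total → factor 13.85/0.85 = 16.294
Step 4: 0.75 mL + 8.25 mL = 9 mL total → factor 9/0.75 = 12
Step 5: 1.65 mL + 4800 μL = 6.45 mL total → factor 6.45/1.65 = 3.9091
Overall dilution factor = 7.5 × 12 × 16.294 × 12 × 3.9091 = 68791
Stock = 7.27 × 10^4 CFU/mL × 68791 = 5.00 × 10^9 CFU/mL

5.00 × 10^9 CFU/mL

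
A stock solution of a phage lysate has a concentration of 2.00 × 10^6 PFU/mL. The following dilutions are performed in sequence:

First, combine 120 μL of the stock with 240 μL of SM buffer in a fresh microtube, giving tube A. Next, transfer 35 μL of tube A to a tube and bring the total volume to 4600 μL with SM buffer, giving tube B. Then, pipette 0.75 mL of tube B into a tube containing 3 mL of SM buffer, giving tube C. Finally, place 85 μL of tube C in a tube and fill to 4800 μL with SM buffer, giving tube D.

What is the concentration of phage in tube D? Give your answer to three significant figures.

Step 1: 120 μL + 240 μL = 360 μL total → factor 360/120 = 3
Step 2: 35 μL brought to 4600 μL → factor 4600/35 = 131.43
Step 3: 0.75 mL + 3 mL = 3.75 mL total → factor 3.75/0.75 = 5
Step 4: 85 μL brought to 4800 μL → factor 4800/85 = 56.471
Overall dilution factor = 3 × 131.43 × 5 × 56.471 = 1.1133 × 10^5
Final = 2.00 × 10^6 PFU/mL / 1.1133 × 10^5 = 18.0 PFU/mL

18.0 PFU/mL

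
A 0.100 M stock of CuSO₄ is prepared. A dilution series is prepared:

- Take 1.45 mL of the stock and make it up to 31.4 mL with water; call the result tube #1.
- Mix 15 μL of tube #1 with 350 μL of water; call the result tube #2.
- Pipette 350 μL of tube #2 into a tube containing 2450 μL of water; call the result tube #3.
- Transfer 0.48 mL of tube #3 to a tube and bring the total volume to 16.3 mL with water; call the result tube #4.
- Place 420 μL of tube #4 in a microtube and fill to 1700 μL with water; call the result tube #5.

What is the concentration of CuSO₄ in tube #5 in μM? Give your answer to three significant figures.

Step 1: 1.45 mL brought to 31.4 mL → factor 31.4/1.45 = 21.655
Step 2: 15 μL + 350 μL = 365 μL total → factor 365/15 = 24.333
Step 3: 350 μL + 2450 μL = 2800 μL total → factor 2800/350 = 8
Step 4: 0.48 mL brought to 16.3 mL → factor 16.3/0.48 = 33.958
Step 5: 420 μL brought to 1700 μL → factor 1700/420 = 4.0476
Overall dilution factor = 21.655 × 24.333 × 8 × 33.958 × 4.0476 = 5.7943 × 10^5
Final = 0.100 M / 5.7943 × 10^5 = 1.726 × 10^-7 M = 0.173 μM

0.173 μM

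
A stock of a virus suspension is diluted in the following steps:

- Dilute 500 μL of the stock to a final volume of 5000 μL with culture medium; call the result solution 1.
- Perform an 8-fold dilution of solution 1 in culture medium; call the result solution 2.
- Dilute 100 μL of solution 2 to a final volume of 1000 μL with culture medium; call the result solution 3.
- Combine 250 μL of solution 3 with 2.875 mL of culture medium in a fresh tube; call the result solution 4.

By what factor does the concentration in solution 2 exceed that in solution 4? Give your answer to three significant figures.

Step 1: 500 μL brought to 5000 μL → factor 5000/500 = 10
Step 2: 8-fold → factor 8
Step 3: 100 μL brought to 1000 μL → factor 1000/100 = 10
Step 4: 250 μL + 2.875 mL = 3125 μL total → factor 3125/250 = 12.5
Dilution factor to solution 2 = 80; to solution 4 = 10000
[solution 2]/[solution 4] = (factor to solution 4)/(factor to solution 2) = 10000/80 = 125

125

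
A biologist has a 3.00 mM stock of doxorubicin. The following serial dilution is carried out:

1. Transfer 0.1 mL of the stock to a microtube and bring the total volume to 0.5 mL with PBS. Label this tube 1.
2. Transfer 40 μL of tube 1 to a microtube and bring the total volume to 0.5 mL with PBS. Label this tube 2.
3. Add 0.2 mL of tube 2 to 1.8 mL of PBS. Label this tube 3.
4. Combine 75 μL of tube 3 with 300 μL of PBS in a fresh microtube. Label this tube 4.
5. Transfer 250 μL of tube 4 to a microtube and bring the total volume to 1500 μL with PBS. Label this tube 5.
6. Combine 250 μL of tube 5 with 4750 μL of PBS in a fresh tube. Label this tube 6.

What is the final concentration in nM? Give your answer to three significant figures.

Step 1: 0.1 mL brought to 0.5 mL → factor 0.5/0.1 = 5
Step 2: 40 μL brought to 0.5 mL → factor 500/40 = 12.5
Step 3: 0.2 mL + 1.8 mL = 2 mL total → factor 2/0.2 = 10
Step 4: 75 μL + 300 μL = 375 μL total → factor 375/75 = 5
Step 5: 250 μL brought to 1500 μL → factor 1500/250 = 6
Step 6: 250 μL + 4750 μL = 5000 μL total → factor 5000/250 = 20
Overall dilution factor = 5 × 12.5 × 10 × 5 × 6 × 20 = 3.75 × 10^5
Final = 3.00 mM / 3.75 × 10^5 = 8.000 × 10^-6 mM = 8.00 nM

8.00 nM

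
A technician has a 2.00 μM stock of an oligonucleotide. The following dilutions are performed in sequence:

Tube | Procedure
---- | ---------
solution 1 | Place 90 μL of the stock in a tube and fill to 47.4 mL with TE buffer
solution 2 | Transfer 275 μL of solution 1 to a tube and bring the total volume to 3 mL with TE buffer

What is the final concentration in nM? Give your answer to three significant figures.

Step 1: 90 μL brought to 47.4 mL → factor 47400/90 = 526.67
Step 2: 275 μL brought to 3 mL → factor 3000/275 = 10.909
Overall dilution factor = 526.67 × 10.909 = 5745.5
Final = 2.00 μM / 5745.5 = 0.0003481 μM = 0.348 nM

0.348 nM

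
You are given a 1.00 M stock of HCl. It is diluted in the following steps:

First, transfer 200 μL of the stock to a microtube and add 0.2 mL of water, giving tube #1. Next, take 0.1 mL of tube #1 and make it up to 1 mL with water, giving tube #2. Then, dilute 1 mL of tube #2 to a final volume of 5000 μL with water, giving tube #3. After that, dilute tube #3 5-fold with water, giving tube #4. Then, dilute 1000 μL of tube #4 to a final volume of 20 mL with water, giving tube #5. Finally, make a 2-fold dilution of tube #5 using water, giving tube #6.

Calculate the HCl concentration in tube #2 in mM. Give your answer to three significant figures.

50.0 mM

Step 1: 200 μL + 0.2 mL = 400 μL total → factor 400/200 = 2
Step 2: 0.1 mL brought to 1 mL → factor 1/0.1 = 10
Dilution factor through tube #2 = 2 × 10 = 20
[tube #2] = 1.00 M / 20 = 0.05000 M = 50.0 mM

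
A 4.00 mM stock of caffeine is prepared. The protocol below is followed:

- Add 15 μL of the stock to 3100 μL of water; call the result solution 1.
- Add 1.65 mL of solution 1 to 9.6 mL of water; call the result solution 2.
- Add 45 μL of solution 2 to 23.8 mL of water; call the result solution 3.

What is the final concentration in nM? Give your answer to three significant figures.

5.33 nM

Step 1: 15 μL + 3100 μL = 3115 μL total → factor 3115/15 = 207.67
Step 2: 1.65 mL + 9.6 mL = 11.25 mL total → factor 11.25/1.65 = 6.8182
Step 3: 45 μL + 23.8 mL = 23845 μL total → factor 23845/45 = 529.89
Overall dilution factor = 207.67 × 6.8182 × 529.89 = 7.5027 × 10^5
Final = 4.00 mM / 7.5027 × 10^5 = 5.331 × 10^-6 mM = 5.33 nM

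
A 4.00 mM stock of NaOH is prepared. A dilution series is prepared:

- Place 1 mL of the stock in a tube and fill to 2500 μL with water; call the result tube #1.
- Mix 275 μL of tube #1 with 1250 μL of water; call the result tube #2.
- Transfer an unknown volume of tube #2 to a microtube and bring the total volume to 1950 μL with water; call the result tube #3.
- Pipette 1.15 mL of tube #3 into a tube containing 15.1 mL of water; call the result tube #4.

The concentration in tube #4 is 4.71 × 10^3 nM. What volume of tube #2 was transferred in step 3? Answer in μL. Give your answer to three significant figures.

Step 1: 1 mL brought to 2500 μL → factor 2.5/1 = 2.5
Step 2: 275 μL + 1250 μL = 1525 μL total → factor 1525/275 = 5.5455
Step 3: v brought to 1950 μL → factor = 1950 μL/v
Step 4: 1.15 mL + 15.1 mL = 16.25 mL total → factor 16.25/1.15 = 14.13
Product of known-step factors = 195.9
Overall factor = 4.00 mM / (4.71 × 10^3 nM) = 849.26
Step-3 factor = 849.26 / 195.9 = 4.3352
v = 1950 μL / 4.3352 = 450 μL

450 μL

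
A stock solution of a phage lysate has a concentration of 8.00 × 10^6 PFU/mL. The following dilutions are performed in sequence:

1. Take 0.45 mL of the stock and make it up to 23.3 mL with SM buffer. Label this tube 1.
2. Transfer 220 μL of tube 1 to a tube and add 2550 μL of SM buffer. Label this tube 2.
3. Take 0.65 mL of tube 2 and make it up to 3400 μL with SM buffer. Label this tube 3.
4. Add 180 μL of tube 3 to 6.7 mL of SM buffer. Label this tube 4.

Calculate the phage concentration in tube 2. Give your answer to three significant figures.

Step 1: 0.45 mL brought to 23.3 mL → factor 23.3/0.45 = 51.778
Step 2: 220 μL + 2550 μL = 2770 μL total → factor 2770/220 = 12.591
Dilution factor through tube 2 = 51.778 × 12.591 = 651.93
[tube 2] = 8.00 × 10^6 PFU/mL / 651.93 = 1.23 × 10^4 PFU/mL

1.23 × 10^4 PFU/mL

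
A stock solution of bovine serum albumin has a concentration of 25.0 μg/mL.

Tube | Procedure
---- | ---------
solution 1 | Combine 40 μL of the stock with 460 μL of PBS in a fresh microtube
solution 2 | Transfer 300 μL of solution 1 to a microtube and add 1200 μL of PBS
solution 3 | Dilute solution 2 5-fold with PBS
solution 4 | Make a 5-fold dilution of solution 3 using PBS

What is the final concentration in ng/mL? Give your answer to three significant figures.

Step 1: 40 μL + 460 μL = 500 μL total → factor 500/40 = 12.5
Step 2: 300 μL + 1200 μL = 1500 μL total → factor 1500/300 = 5
Step 3: 5-fold → factor 5
Step 4: 5-fold → factor 5
Overall dilution factor = 12.5 × 5 × 5 × 5 = 1562.5
Final = 25.0 μg/mL / 1562.5 = 0.01600 μg/mL = 16.0 ng/mL

16.0 ng/mL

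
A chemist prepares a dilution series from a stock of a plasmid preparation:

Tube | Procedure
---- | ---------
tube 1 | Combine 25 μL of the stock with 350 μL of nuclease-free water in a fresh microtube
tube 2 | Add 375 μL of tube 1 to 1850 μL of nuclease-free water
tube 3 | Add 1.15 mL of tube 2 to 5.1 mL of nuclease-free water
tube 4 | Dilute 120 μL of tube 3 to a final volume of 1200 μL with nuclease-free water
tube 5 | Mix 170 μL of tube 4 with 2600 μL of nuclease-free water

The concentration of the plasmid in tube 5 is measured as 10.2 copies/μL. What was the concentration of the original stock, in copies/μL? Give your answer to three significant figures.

Step 1: 25 μL + 350 μL = 375 μL total → factor 375/25 = 15
Step 2: 375 μL + 1850 μL = 2225 μL total → factor 2225/375 = 5.9333
Step 3: 1.15 mL + 5.1 mL = 6.25 mL total → factor 6.25/1.15 = 5.4348
Step 4: 120 μL brought to 1200 μL → factor 1200/120 = 10
Step 5: 170 μL + 2600 μL = 2770 μL total → factor 2770/170 = 16.294
Overall dilution factor = 15 × 5.9333 × 5.4348 × 10 × 16.294 = 78814
Stock = 10.2 copies/μL × 78814 = 8.04 × 10^5 copies/μL

8.04 × 10^5 copies/μL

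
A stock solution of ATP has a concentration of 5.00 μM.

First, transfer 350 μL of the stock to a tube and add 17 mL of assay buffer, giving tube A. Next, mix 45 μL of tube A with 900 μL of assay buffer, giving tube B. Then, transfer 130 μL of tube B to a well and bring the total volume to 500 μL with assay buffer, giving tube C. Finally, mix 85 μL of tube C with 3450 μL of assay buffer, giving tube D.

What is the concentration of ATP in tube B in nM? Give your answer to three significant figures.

Step 1: 350 μL + 17 mL = 17350 μL total → factor 17350/350 = 49.571
Step 2: 45 μL + 900 μL = 945 μL total → factor 945/45 = 21
Dilution factor through tube B = 49.571 × 21 = 1041
[tube B] = 5.00 μM / 1041 = 0.004803 μM = 4.80 nM

4.80 nM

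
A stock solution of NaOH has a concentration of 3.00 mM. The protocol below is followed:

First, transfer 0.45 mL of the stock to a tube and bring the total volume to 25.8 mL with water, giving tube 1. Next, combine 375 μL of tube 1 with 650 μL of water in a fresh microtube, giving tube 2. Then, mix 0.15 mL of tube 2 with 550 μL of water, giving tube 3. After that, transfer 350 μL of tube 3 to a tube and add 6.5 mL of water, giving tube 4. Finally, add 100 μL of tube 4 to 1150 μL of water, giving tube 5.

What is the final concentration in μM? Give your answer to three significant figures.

Step 1: 0.45 mL brought to 25.8 mL → factor 25.8/0.45 = 57.333
Step 2: 375 μL + 650 μL = 1025 μL total → factor 1025/375 = 2.7333
Step 3: 0.15 mL + 550 μL = 0.7 mL total → factor 0.7/0.15 = 4.6667
Step 4: 350 μL + 6.5 mL = 6850 μL total → factor 6850/350 = 19.571
Step 5: 100 μL + 1150 μL = 1250 μL total → factor 1250/100 = 12.5
Overall dilution factor = 57.333 × 2.7333 × 4.6667 × 19.571 × 12.5 = 1.7891 × 10^5
Final = 3.00 mM / 1.7891 × 10^5 = 1.677 × 10^-5 mM = 0.0168 μM

0.0168 μM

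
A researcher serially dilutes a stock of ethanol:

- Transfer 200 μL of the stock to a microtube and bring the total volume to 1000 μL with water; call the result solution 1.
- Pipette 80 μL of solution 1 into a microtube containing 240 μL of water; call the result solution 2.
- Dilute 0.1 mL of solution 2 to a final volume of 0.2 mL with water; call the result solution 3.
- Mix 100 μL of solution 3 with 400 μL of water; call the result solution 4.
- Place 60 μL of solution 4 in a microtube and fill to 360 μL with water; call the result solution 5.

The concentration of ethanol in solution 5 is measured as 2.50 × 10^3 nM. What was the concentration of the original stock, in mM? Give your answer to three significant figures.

Step 1: 200 μL brought to 1000 μL → factor 1000/200 = 5
Step 2: 80 μL + 240 μL = 320 μL total → factor 320/80 = 4
Step 3: 0.1 mL brought to 0.2 mL → factor 0.2/0.1 = 2
Step 4: 100 μL + 400 μL = 500 μL total → factor 500/100 = 5
Step 5: 60 μL brought to 360 μL → factor 360/60 = 6
Overall dilution factor = 5 × 4 × 2 × 5 × 6 = 1200
Stock = 2.50 × 10^3 nM × 1200 = 3.000 × 10^6 nM = 3.00 mM

3.00 mM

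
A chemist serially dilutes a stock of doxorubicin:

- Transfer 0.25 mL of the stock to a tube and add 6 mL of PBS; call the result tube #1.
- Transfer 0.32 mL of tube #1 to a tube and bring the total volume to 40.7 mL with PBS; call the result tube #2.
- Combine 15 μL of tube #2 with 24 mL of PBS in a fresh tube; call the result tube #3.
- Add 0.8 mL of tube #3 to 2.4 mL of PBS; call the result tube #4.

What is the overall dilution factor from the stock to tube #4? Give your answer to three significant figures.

2.04 × 10^7

Step 1: 0.25 mL + 6 mL = 6.25 mL total → factor 6.25/0.25 = 25
Step 2: 0.32 mL brought to 40.7 mL → factor 40.7/0.32 = 127.19
Step 3: 15 μL + 24 mL = 24015 μL total → factor 24015/15 = 1601
Step 4: 0.8 mL + 2.4 mL = 3.2 mL total → factor 3.2/0.8 = 4
Overall dilution factor = 25 × 127.19 × 1601 × 4 = 2.0363 × 10^7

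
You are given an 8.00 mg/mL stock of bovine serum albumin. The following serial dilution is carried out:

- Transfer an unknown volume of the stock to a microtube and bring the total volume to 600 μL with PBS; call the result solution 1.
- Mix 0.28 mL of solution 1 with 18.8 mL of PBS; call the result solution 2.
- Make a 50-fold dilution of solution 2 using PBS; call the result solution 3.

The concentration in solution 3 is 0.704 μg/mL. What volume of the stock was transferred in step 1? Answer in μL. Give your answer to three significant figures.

180 μL

Step 1: v brought to 600 μL → factor = 600 μL/v
Step 2: 0.28 mL + 18.8 mL = 19.08 mL total → factor 19.08/0.28 = 68.143
Step 3: 50-fold → factor 50
Product of known-step factors = 3407.1
Overall factor = 8.00 mg/mL / (0.704 μg/mL) = 11364
Step-1 factor = 11364 / 3407.1 = 3.3352
v = 600 μL / 3.3352 = 180 μL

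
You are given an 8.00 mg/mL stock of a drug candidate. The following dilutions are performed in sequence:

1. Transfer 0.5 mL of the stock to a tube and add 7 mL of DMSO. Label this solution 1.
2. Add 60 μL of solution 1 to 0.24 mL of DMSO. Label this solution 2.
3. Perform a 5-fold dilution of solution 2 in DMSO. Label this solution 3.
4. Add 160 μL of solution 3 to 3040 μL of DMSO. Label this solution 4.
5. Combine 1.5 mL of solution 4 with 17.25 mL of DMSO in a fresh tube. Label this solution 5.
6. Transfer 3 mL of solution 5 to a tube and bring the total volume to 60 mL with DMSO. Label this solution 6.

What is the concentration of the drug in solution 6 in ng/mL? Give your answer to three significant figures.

Step 1: 0.5 mL + 7 mL = 7.5 mL total → factor 7.5/0.5 = 15
Step 2: 60 μL + 0.24 mL = 300 μL total → factor 300/60 = 5
Step 3: 5-fold → factor 5
Step 4: 160 μL + 3040 μL = 3200 μL total → factor 3200/160 = 20
Step 5: 1.5 mL + 17.25 mL = 18.75 mL total → factor 18.75/1.5 = 12.5
Step 6: 3 mL brought to 60 mL → factor 60/3 = 20
Overall dilution factor = 15 × 5 × 5 × 20 × 12.5 × 20 = 1.875 × 10^6
Final = 8.00 mg/mL / 1.875 × 10^6 = 4.267 × 10^-6 mg/mL = 4.27 ng/mL

4.27 ng/mL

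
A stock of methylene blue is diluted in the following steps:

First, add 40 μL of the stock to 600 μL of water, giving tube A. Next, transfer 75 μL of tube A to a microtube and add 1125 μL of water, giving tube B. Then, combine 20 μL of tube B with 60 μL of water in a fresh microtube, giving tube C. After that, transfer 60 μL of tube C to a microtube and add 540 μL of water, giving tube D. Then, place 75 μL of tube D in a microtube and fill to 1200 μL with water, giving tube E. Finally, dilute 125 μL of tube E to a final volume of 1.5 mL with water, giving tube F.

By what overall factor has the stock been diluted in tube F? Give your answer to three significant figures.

1.97 × 10^6

Step 1: 40 μL + 600 μL = 640 μL total → factor 640/40 = 16
Step 2: 75 μL + 1125 μL = 1200 μL total → factor 1200/75 = 16
Step 3: 20 μL + 60 μL = 80 μL total → factor 80/20 = 4
Step 4: 60 μL + 540 μL = 600 μL total → factor 600/60 = 10
Step 5: 75 μL brought to 1200 μL → factor 1200/75 = 16
Step 6: 125 μL brought to 1.5 mL → factor 1500/125 = 12
Overall dilution factor = 16 × 16 × 4 × 10 × 16 × 12 = 1.9661 × 10^6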